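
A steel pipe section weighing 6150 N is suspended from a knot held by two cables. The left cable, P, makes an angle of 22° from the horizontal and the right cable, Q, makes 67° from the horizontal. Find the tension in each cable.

T_P = 2403 N, T_Q = 5703 N

ΣF_x = 0: −T_P·cos22° + T_Q·cos67° = 0 → T_Q = 2.37295·T_P.
ΣF_y = 0: T_P·sin22° + T_Q·sin67° = 6150.
Substitute: T_P·(0.374607 + 2.37295·0.920505) = 6150 → T_P = 2403.36 ≈ 2403 N.
Then T_Q = 2.37295 × 2403.36 = 5703 N.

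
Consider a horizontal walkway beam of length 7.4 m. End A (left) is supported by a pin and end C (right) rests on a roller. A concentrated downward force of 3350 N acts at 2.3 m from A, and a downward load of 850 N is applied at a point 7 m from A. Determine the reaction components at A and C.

A_x = 0, A_y = 2355 N, C_y = 1845 N

ΣM about A: C_y·7.4 − 3350·2.3 − 850·7 = 0 → C_y = 13655/7.4 = 1845.27 ≈ 1845 N.
ΣF_y = 0: A_y + 1845.27 − 3350 − 850 = 0 → A_y = 2355 N.
ΣF_x = 0: no horizontal applied forces, so A_x = 0.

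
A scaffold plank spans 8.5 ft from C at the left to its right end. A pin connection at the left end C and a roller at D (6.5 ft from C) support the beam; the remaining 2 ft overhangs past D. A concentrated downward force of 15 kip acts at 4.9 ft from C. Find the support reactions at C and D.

Taking moments about C: D_y·6.5 − 15·4.9 = 0 → D_y = 73.5/6.5 = 11.3077 ≈ 11.31 kip.
ΣF_y = 0: C_y + 11.3077 − 15 = 0 → C_y = 3.692 kip.
ΣF_x = 0: no horizontal applied forces, so C_x = 0.

C_x = 0, C_y = 3.692 kip, D_y = 11.31 kip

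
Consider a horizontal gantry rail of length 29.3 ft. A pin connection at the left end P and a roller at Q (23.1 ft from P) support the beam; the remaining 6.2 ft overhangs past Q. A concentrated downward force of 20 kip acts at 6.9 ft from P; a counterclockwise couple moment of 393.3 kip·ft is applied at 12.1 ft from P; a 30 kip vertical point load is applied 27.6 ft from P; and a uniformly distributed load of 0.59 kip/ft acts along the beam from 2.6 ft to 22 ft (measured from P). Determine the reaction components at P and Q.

P_x = 0, P_y = 30.56 kip, Q_y = 30.89 kip

Resultant of the distributed load: 0.59 × 19.4 = 11.446 kip at 12.3 ft from P.
ΣM about P: Q_y·23.1 − 20·6.9 + 393.3 − 30·27.6 − (0.59·19.4)·12.3 = 0 → Q_y = 713.4858/23.1 = 30.8868 ≈ 30.89 kip.
ΣF_y = 0: P_y + 30.8868 − 20 − 30 − 0.59·19.4 = 0 → P_y = 30.56 kip.
ΣF_x = 0: no horizontal applied forces, so P_x = 0.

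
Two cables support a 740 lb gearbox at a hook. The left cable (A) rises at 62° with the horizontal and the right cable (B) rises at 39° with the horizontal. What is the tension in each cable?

T_A = 585.9 lb, T_B = 353.9 lb

ΣF_x = 0: −T_A·cos62° + T_B·cos39° = 0 → T_B = 0.604097·T_A.
ΣF_y = 0: T_A·sin62° + T_B·sin39° = 740.
Substitute: T_A·(0.882948 + 0.604097·0.62932) = 740 → T_A = 585.852 ≈ 585.9 lb.
Then T_B = 0.604097 × 585.852 = 353.9 lb.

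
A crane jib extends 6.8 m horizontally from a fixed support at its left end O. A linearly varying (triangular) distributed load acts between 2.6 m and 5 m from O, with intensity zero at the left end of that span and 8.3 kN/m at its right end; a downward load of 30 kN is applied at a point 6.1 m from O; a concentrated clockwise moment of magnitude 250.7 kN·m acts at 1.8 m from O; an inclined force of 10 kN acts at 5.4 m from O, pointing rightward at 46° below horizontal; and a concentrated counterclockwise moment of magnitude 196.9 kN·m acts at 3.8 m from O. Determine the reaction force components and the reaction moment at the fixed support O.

Resultant of the triangular load: ½ × 8.3 × 2.4 = 9.96 kN, acting at 4.2 m from O (one-third of the span from the peak).
ΣF_x = 0: O_x + 10·cos46° = 0 → O_x = -6.947 kN.
ΣF_y = 0: O_y − ½·8.3·2.4 − 30 − 10·sin46° = 0 → O_y = 47.15 kN.
ΣM about O: M_O − (½·8.3·2.4)·4.2 − 30·6.1 − 250.7 − 10·sin46°·5.4 + 196.9 = 0 → M_O = 317.5 kN·m.

O_x = -6.947 kN, O_y = 47.15 kN, M_O = 317.5 kN·m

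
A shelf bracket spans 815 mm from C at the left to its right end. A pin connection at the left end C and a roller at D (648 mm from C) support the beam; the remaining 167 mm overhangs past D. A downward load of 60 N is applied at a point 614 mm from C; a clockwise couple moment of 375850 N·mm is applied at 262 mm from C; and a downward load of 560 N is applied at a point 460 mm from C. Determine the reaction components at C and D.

ΣM about C: D_y·648 − 60·614 − 375850 − 560·460 = 0 → D_y = 670290/648 = 1034.4 ≈ 1034 N.
ΣF_y = 0: C_y + 1034.4 − 60 − 560 = 0 → C_y = -414.4 N.
ΣF_x = 0: no horizontal applied forces, so C_x = 0.

C_x = 0, C_y = -414.4 N, D_y = 1034 N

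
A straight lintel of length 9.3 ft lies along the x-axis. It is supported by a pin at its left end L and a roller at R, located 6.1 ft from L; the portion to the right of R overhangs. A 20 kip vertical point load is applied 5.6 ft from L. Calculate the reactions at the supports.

L_x = 0, L_y = 1.639 kip, R_y = 18.36 kip

Taking moments about L: R_y·6.1 − 20·5.6 = 0 → R_y = 112/6.1 = 18.3607 ≈ 18.36 kip.
ΣF_y = 0: L_y + 18.3607 − 20 = 0 → L_y = 1.639 kip.
ΣF_x = 0: no horizontal applied forces, so L_x = 0.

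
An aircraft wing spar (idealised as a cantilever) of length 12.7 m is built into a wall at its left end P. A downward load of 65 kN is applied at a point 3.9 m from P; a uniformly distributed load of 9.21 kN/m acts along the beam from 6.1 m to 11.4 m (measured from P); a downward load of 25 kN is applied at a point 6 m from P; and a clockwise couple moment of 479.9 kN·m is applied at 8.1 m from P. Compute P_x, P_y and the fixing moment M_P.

P_x = 0, P_y = 138.8 kN, M_P = 1311 kN·m

Resultant of the distributed load: 9.21 × 5.3 = 48.813 kN at 8.75 m from P.
ΣF_x = 0: P_x = 0.
ΣF_y = 0: P_y − 65 − 9.21·5.3 − 25 = 0 → P_y = 138.8 kN.
ΣM about P: M_P − 65·3.9 − (9.21·5.3)·8.75 − 25·6 − 479.9 = 0 → M_P = 1311 kN·m.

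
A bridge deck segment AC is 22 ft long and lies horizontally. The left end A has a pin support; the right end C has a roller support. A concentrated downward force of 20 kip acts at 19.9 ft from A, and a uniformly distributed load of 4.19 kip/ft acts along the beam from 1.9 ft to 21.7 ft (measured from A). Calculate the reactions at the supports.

A_x = 0, A_y = 40.37 kip, C_y = 62.59 kip

Resultant of the distributed load: 4.19 × 19.8 = 82.962 kip at 11.8 ft from A.
ΣM about A: C_y·22 − 20·19.9 − (4.19·19.8)·11.8 = 0 → C_y = 1376.9516/22 = 62.5887 ≈ 62.59 kip.
ΣF_y = 0: A_y + 62.5887 − 20 − 4.19·19.8 = 0 → A_y = 40.37 kip.
ΣF_x = 0: no horizontal applied forces, so A_x = 0.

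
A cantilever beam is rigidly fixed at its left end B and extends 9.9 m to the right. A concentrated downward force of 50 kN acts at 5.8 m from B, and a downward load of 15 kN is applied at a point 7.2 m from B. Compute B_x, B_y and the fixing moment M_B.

B_x = 0, B_y = 65.00 kN, M_B = 398.0 kN·m

ΣF_x = 0: B_x = 0.
ΣF_y = 0: B_y − 50 − 15 = 0 → B_y = 65.00 kN.
ΣM about B: M_B − 50·5.8 − 15·7.2 = 0 → M_B = 398.0 kN·m.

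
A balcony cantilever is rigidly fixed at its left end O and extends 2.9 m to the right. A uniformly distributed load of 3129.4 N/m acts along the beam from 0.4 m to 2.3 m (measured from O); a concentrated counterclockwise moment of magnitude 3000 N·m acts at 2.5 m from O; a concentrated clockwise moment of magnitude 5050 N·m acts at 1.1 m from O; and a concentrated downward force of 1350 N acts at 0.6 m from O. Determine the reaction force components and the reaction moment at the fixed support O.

O_x = 0, O_y = 7296 N, M_O = 10890 N·m

Resultant of the distributed load: 3129.4 × 1.9 = 5945.86 N at 1.35 m from O.
ΣF_x = 0: O_x = 0.
ΣF_y = 0: O_y − 3129.4·1.9 − 1350 = 0 → O_y = 7296 N.
ΣM about O: M_O − (3129.4·1.9)·1.35 + 3000 − 5050 − 1350·0.6 = 0 → M_O = 10890 N·m.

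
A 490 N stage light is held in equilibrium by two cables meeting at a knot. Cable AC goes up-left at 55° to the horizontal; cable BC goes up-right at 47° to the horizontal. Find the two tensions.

ΣF_x = 0: −T_AC·cos55° + T_BC·cos47° = 0 → T_BC = 0.841023·T_AC.
ΣF_y = 0: T_AC·sin55° + T_BC·sin47° = 490.
Substitute: T_AC·(0.819152 + 0.841023·0.731354) = 490 → T_AC = 341.645 ≈ 341.6 N.
Then T_BC = 0.841023 × 341.645 = 287.3 N.

T_AC = 341.6 N, T_BC = 287.3 N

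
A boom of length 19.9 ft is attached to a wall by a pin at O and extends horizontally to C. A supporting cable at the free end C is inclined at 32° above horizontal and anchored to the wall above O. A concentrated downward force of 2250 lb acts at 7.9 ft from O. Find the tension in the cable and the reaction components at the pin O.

T = 1686 lb, O_x = 1429 lb, O_y = 1357 lb

ΣM about O: T·sin32°·19.9 − 2250·7.9 = 0 → T = 17775/(19.9·0.529919) = 1685.57 ≈ 1686 lb.
ΣF_x = 0: O_x − T·cos32° = 0 → O_x = 1685.57 × 0.848048 = 1429 lb.
ΣF_y = 0: O_y + T·sin32° − 2250 = 0 → O_y = 2250 − 1685.57 × 0.529919 = 1357 lb.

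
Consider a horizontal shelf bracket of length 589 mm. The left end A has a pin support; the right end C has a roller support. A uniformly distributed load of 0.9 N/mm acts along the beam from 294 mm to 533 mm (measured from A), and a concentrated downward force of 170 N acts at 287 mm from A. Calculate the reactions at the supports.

Resultant of the distributed load: 0.9 × 239 = 215.1 N at 413.5 mm from A.
Taking moments about A: C_y·589 − (0.9·239)·413.5 − 170·287 = 0 → C_y = 137733.85/589 = 233.844 ≈ 233.8 N.
ΣF_y = 0: A_y + 233.844 − 0.9·239 − 170 = 0 → A_y = 151.3 N.
ΣF_x = 0: no horizontal applied forces, so A_x = 0.

A_x = 0, A_y = 151.3 N, C_y = 233.8 N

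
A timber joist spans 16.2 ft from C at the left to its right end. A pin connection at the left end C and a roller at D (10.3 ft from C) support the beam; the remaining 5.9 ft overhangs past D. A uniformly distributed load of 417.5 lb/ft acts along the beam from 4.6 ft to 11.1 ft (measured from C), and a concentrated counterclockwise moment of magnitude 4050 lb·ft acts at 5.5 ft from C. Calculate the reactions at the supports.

Resultant of the distributed load: 417.5 × 6.5 = 2713.75 lb at 7.85 ft from C.
Moments about C: D_y·10.3 − (417.5·6.5)·7.85 + 4050 = 0 → D_y = 17252.9375/10.3 = 1675.04 ≈ 1675 lb.
ΣF_y = 0: C_y + 1675.04 − 417.5·6.5 = 0 → C_y = 1039 lb.
ΣF_x = 0: no horizontal applied forces, so C_x = 0.

C_x = 0, C_y = 1039 lb, D_y = 1675 lb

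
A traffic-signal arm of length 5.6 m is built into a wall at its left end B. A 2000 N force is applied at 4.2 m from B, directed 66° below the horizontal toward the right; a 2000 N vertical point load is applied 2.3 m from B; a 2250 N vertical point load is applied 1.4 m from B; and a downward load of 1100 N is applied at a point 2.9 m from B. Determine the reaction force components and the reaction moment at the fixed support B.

B_x = -813.5 N, B_y = 7177 N, M_B = 18610 N·m

ΣF_x = 0: B_x + 2000·cos66° = 0 → B_x = -813.5 N.
ΣF_y = 0: B_y − 2000·sin66° − 2000 − 2250 − 1100 = 0 → B_y = 7177 N.
ΣM about B: M_B − 2000·sin66°·4.2 − 2000·2.3 − 2250·1.4 − 1100·2.9 = 0 → M_B = 18610 N·m.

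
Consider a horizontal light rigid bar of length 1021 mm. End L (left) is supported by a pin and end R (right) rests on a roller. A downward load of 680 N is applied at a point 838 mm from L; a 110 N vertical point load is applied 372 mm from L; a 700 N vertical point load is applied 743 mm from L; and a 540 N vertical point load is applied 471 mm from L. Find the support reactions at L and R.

L_x = 0, L_y = 673.3 N, R_y = 1357 N

ΣM about L: R_y·1021 − 680·838 − 110·372 − 700·743 − 540·471 = 0 → R_y = 1385200/1021 = 1356.71 ≈ 1357 N.
ΣF_y = 0: L_y + 1356.71 − 680 − 110 − 700 − 540 = 0 → L_y = 673.3 N.
ΣF_x = 0: no horizontal applied forces, so L_x = 0.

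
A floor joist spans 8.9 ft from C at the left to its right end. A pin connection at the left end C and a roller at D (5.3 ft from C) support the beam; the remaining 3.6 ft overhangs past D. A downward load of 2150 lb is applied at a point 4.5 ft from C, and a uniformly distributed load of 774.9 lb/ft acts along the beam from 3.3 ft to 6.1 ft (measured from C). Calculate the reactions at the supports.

C_x = 0, C_y = 570.2 lb, D_y = 3750 lb

Resultant of the distributed load: 774.9 × 2.8 = 2169.72 lb at 4.7 ft from C.
Moments about C: D_y·5.3 − 2150·4.5 − (774.9·2.8)·4.7 = 0 → D_y = 19872.684/5.3 = 3749.56 ≈ 3750 lb.
ΣF_y = 0: C_y + 3749.56 − 2150 − 774.9·2.8 = 0 → C_y = 570.2 lb.
ΣF_x = 0: no horizontal applied forces, so C_x = 0.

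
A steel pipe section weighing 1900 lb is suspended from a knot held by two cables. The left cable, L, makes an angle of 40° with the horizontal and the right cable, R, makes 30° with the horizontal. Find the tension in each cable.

T_L = 1751 lb, T_R = 1549 lb

ΣF_x = 0: −T_L·cos40° + T_R·cos30° = 0 → T_R = 0.884552·T_L.
ΣF_y = 0: T_L·sin40° + T_R·sin30° = 1900.
Substitute: T_L·(0.642788 + 0.884552·0.5) = 1900 → T_L = 1751.05 ≈ 1751 lb.
Then T_R = 0.884552 × 1751.05 = 1549 lb.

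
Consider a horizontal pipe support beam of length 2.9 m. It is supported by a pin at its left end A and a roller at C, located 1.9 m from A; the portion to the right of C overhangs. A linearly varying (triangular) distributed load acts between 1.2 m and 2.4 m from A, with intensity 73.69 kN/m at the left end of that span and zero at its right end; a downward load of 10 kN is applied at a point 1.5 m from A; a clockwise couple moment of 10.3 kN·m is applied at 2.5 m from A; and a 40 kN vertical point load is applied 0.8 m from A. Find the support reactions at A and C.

A_x = 0, A_y = 26.82 kN, C_y = 67.39 kN

Resultant of the triangular load: ½ × 73.69 × 1.2 = 44.214 kN, acting at 1.6 m from A (one-third of the span from the peak).
ΣM about A: C_y·1.9 − (½·73.69·1.2)·1.6 − 10·1.5 − 10.3 − 40·0.8 = 0 → C_y = 128.0424/1.9 = 67.3907 ≈ 67.39 kN.
ΣF_y = 0: A_y + 67.3907 − ½·73.69·1.2 − 10 − 40 = 0 → A_y = 26.82 kN.
ΣF_x = 0: no horizontal applied forces, so A_x = 0.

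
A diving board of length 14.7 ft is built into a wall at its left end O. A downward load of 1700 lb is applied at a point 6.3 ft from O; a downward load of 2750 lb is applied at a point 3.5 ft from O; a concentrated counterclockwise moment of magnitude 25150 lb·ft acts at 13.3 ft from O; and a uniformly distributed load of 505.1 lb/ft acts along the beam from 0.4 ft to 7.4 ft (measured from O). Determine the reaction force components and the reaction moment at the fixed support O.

Resultant of the distributed load: 505.1 × 7 = 3535.7 lb at 3.9 ft from O.
ΣF_x = 0: O_x = 0.
ΣF_y = 0: O_y − 1700 − 2750 − 505.1·7 = 0 → O_y = 7986 lb.
ΣM about O: M_O − 1700·6.3 − 2750·3.5 + 25150 − (505.1·7)·3.9 = 0 → M_O = 8974 lb·ft.

O_x = 0, O_y = 7986 lb, M_O = 8974 lb·ft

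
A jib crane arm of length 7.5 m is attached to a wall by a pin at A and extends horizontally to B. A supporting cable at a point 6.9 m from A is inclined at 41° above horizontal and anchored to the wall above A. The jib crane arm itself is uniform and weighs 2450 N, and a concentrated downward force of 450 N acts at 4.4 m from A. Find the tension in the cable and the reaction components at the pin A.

ΣM about A: T·sin41°·6.9 − 2450·3.75 − 450·4.4 = 0 → T = 11167.5/(6.9·0.656059) = 2466.97 ≈ 2467 N.
ΣF_x = 0: A_x − T·cos41° = 0 → A_x = 2466.97 × 0.75471 = 1862 N.
ΣF_y = 0: A_y + T·sin41° − 2450 − 450 = 0 → A_y = 2900 − 2466.97 × 0.656059 = 1282 N.

T = 2467 N, A_x = 1862 N, A_y = 1282 N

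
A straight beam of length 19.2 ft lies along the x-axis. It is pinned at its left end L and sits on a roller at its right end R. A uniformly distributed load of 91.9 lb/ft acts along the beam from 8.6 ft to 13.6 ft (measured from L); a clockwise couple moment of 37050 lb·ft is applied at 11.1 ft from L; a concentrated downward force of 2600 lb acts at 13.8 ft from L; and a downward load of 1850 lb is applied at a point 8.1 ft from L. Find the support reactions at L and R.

Resultant of the distributed load: 91.9 × 5 = 459.5 lb at 11.1 ft from L.
ΣM about L: R_y·19.2 − (91.9·5)·11.1 − 37050 − 2600·13.8 − 1850·8.1 = 0 → R_y = 93015.45/19.2 = 4844.55 ≈ 4845 lb.
ΣF_y = 0: L_y + 4844.55 − 91.9·5 − 2600 − 1850 = 0 → L_y = 64.95 lb.
ΣF_x = 0: no horizontal applied forces, so L_x = 0.

L_x = 0, L_y = 64.95 lb, R_y = 4845 lb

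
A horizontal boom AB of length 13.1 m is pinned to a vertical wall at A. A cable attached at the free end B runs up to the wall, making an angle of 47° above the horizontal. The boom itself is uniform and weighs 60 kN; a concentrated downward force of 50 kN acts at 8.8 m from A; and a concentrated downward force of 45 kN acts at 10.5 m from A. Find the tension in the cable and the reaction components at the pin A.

T = 136.3 kN, A_x = 92.93 kN, A_y = 55.34 kN

ΣM about A: T·sin47°·13.1 − 60·6.55 − 50·8.8 − 45·10.5 = 0 → T = 1305.5/(13.1·0.731354) = 136.263 ≈ 136.3 kN.
ΣF_x = 0: A_x − T·cos47° = 0 → A_x = 136.263 × 0.681998 = 92.93 kN.
ΣF_y = 0: A_y + T·sin47° − 60 − 50 − 45 = 0 → A_y = 155 − 136.263 × 0.731354 = 55.34 kN.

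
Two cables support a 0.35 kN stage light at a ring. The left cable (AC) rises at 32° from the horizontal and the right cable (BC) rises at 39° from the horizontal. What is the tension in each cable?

T_AC = 0.2877 kN, T_BC = 0.3139 kN

ΣF_x = 0: −T_AC·cos32° + T_BC·cos39° = 0 → T_BC = 1.09123·T_AC.
ΣF_y = 0: T_AC·sin32° + T_BC·sin39° = 0.35.
Substitute: T_AC·(0.529919 + 1.09123·0.62932) = 0.35 → T_AC = 0.287675 ≈ 0.2877 kN.
Then T_BC = 1.09123 × 0.287675 = 0.3139 kN.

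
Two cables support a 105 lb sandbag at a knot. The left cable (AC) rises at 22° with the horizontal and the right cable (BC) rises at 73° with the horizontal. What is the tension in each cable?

T_AC = 30.82 lb, T_BC = 97.73 lb

ΣF_x = 0: −T_AC·cos22° + T_BC·cos73° = 0 → T_BC = 3.17125·T_AC.
ΣF_y = 0: T_AC·sin22° + T_BC·sin73° = 105.
Substitute: T_AC·(0.374607 + 3.17125·0.956305) = 105 → T_AC = 30.8163 ≈ 30.82 lb.
Then T_BC = 3.17125 × 30.8163 = 97.73 lb.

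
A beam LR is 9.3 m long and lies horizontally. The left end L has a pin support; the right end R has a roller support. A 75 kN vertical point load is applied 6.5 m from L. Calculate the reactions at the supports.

L_x = 0, L_y = 22.58 kN, R_y = 52.42 kN

Taking moments about L: R_y·9.3 − 75·6.5 = 0 → R_y = 487.5/9.3 = 52.4194 ≈ 52.42 kN.
ΣF_y = 0: L_y + 52.4194 − 75 = 0 → L_y = 22.58 kN.
ΣF_x = 0: no horizontal applied forces, so L_x = 0.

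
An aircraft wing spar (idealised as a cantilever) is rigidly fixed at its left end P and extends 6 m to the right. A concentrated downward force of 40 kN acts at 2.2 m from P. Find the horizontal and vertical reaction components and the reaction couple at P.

P_x = 0, P_y = 40.00 kN, M_P = 88.00 kN·m

ΣF_x = 0: P_x = 0.
ΣF_y = 0: P_y − 40 = 0 → P_y = 40.00 kN.
ΣM about P: M_P − 40·2.2 = 0 → M_P = 88.00 kN·m.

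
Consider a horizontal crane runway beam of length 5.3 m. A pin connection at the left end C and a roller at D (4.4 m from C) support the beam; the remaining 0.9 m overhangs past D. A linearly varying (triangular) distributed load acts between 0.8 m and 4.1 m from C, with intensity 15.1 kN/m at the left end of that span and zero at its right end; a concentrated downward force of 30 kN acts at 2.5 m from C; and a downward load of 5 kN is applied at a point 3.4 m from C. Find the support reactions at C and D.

C_x = 0, C_y = 28.25 kN, D_y = 31.67 kN

Resultant of the triangular load: ½ × 15.1 × 3.3 = 24.915 kN, acting at 1.9 m from C (one-third of the span from the peak).
ΣM about C: D_y·4.4 − (½·15.1·3.3)·1.9 − 30·2.5 − 5·3.4 = 0 → D_y = 139.3385/4.4 = 31.6678 ≈ 31.67 kN.
ΣF_y = 0: C_y + 31.6678 − ½·15.1·3.3 − 30 − 5 = 0 → C_y = 28.25 kN.
ΣF_x = 0: no horizontal applied forces, so C_x = 0.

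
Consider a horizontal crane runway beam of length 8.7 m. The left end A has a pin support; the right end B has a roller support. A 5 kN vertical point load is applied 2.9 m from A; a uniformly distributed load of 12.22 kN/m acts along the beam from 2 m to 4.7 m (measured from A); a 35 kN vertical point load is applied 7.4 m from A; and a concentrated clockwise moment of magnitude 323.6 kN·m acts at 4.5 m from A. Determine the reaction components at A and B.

A_x = 0, A_y = -8.343 kN, B_y = 81.34 kN

Resultant of the distributed load: 12.22 × 2.7 = 32.994 kN at 3.35 m from A.
ΣM about A: B_y·8.7 − 5·2.9 − (12.22·2.7)·3.35 − 35·7.4 − 323.6 = 0 → B_y = 707.6299/8.7 = 81.3368 ≈ 81.34 kN.
ΣF_y = 0: A_y + 81.3368 − 5 − 12.22·2.7 − 35 = 0 → A_y = -8.343 kN.
ΣF_x = 0: no horizontal applied forces, so A_x = 0.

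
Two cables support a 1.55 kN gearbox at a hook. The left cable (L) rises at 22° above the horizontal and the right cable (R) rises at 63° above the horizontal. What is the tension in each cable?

T_L = 0.7064 kN, T_R = 1.443 kN

ΣF_x = 0: −T_L·cos22° + T_R·cos63° = 0 → T_R = 2.0423·T_L.
ΣF_y = 0: T_L·sin22° + T_R·sin63° = 1.55.
Substitute: T_L·(0.374607 + 2.0423·0.891007) = 1.55 → T_L = 0.706372 ≈ 0.7064 kN.
Then T_R = 2.0423 × 0.706372 = 1.443 kN.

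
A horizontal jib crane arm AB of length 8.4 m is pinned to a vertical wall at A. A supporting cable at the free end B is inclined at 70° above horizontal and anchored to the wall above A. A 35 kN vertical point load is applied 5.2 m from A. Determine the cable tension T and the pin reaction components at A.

T = 23.06 kN, A_x = 7.886 kN, A_y = 13.33 kN

ΣM about A: T·sin70°·8.4 − 35·5.2 = 0 → T = 182/(8.4·0.939693) = 23.0572 ≈ 23.06 kN.
ΣF_x = 0: A_x − T·cos70° = 0 → A_x = 23.0572 × 0.34202 = 7.886 kN.
ΣF_y = 0: A_y + T·sin70° − 35 = 0 → A_y = 35 − 23.0572 × 0.939693 = 13.33 kN.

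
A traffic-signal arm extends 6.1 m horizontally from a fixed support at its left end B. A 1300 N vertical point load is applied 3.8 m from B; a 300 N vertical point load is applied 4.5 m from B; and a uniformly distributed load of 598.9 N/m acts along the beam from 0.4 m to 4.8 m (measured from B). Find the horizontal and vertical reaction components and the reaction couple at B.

B_x = 0, B_y = 4235 N, M_B = 13140 N·m

Resultant of the distributed load: 598.9 × 4.4 = 2635.16 N at 2.6 m from B.
ΣF_x = 0: B_x = 0.
ΣF_y = 0: B_y − 1300 − 300 − 598.9·4.4 = 0 → B_y = 4235 N.
ΣM about B: M_B − 1300·3.8 − 300·4.5 − (598.9·4.4)·2.6 = 0 → M_B = 13140 N·m.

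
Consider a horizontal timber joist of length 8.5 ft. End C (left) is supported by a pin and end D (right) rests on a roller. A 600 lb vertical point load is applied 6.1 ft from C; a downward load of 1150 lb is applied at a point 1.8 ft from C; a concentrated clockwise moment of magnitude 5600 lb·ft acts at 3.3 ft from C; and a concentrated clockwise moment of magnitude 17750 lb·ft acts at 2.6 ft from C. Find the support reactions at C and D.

C_x = 0, C_y = -1671 lb, D_y = 3421 lb

ΣM about C: D_y·8.5 − 600·6.1 − 1150·1.8 − 5600 − 17750 = 0 → D_y = 29080/8.5 = 3421.18 ≈ 3421 lb.
ΣF_y = 0: C_y + 3421.18 − 600 − 1150 = 0 → C_y = -1671 lb.
ΣF_x = 0: no horizontal applied forces, so C_x = 0.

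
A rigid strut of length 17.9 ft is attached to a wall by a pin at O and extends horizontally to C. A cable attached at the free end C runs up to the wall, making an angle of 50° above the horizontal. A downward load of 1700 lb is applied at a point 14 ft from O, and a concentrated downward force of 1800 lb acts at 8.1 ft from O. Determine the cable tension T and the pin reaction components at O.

T = 2799 lb, O_x = 1799 lb, O_y = 1356 lb

ΣM about O: T·sin50°·17.9 − 1700·14 − 1800·8.1 = 0 → T = 38380/(17.9·0.766044) = 2798.97 ≈ 2799 lb.
ΣF_x = 0: O_x − T·cos50° = 0 → O_x = 2798.97 × 0.642788 = 1799 lb.
ΣF_y = 0: O_y + T·sin50° − 1700 − 1800 = 0 → O_y = 3500 − 2798.97 × 0.766044 = 1356 lb.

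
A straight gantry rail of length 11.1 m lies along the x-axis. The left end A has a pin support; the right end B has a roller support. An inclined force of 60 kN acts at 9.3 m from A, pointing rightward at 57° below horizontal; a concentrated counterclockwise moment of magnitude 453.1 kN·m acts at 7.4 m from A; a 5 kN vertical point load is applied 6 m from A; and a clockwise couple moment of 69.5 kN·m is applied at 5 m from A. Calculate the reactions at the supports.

Moments about A: B_y·11.1 − 60·sin57°·9.3 + 453.1 − 5·6 − 69.5 = 0 → B_y = 114.378/11.1 = 10.3043 ≈ 10.30 kN.
ΣF_y = 0: A_y + 10.3043 − 60·sin57° − 5 = 0 → A_y = 45.02 kN.
ΣF_x = 0: A_x + 60·cos57° = 0 → A_x = -32.68 kN.

A_x = -32.68 kN, A_y = 45.02 kN, B_y = 10.30 kN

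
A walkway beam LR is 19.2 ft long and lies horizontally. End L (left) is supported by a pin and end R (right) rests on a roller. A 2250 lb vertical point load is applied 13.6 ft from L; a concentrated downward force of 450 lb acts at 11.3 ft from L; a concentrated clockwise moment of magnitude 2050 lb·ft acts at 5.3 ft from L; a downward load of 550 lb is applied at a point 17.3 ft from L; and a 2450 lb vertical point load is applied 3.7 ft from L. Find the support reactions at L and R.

L_x = 0, L_y = 2767 lb, R_y = 2933 lb

Taking moments about L: R_y·19.2 − 2250·13.6 − 450·11.3 − 2050 − 550·17.3 − 2450·3.7 = 0 → R_y = 56315/19.2 = 2933.07 ≈ 2933 lb.
ΣF_y = 0: L_y + 2933.07 − 2250 − 450 − 550 − 2450 = 0 → L_y = 2767 lb.
ΣF_x = 0: no horizontal applied forces, so L_x = 0.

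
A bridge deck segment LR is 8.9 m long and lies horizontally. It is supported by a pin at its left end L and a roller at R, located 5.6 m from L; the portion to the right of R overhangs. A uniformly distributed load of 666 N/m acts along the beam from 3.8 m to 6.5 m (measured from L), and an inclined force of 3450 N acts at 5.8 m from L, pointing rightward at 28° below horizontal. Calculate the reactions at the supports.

Resultant of the distributed load: 666 × 2.7 = 1798.2 N at 5.15 m from L.
Moments about L: R_y·5.6 − (666·2.7)·5.15 − 3450·sin28°·5.8 = 0 → R_y = 18654.9/5.6 = 3331.23 ≈ 3331 N.
ΣF_y = 0: L_y + 3331.23 − 666·2.7 − 3450·sin28° = 0 → L_y = 86.65 N.
ΣF_x = 0: L_x + 3450·cos28° = 0 → L_x = -3046 N.

L_x = -3046 N, L_y = 86.65 N, R_y = 3331 N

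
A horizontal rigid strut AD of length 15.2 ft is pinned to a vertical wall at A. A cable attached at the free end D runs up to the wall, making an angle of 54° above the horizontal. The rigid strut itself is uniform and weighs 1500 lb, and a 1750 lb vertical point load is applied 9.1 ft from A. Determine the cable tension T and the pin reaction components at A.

ΣM about A: T·sin54°·15.2 − 1500·7.6 − 1750·9.1 = 0 → T = 27325/(15.2·0.809017) = 2222.08 ≈ 2222 lb.
ΣF_x = 0: A_x − T·cos54° = 0 → A_x = 2222.08 × 0.587785 = 1306 lb.
ΣF_y = 0: A_y + T·sin54° − 1500 − 1750 = 0 → A_y = 3250 − 2222.08 × 0.809017 = 1452 lb.

T = 2222 lb, A_x = 1306 lb, A_y = 1452 lb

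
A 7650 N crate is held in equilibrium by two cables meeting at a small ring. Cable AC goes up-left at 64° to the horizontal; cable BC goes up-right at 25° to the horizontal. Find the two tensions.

T_AC = 6934 N, T_BC = 3354 N

ΣF_x = 0: −T_AC·cos64° + T_BC·cos25° = 0 → T_BC = 0.483689·T_AC.
ΣF_y = 0: T_AC·sin64° + T_BC·sin25° = 7650.
Substitute: T_AC·(0.898794 + 0.483689·0.422618) = 7650 → T_AC = 6934.31 ≈ 6934 N.
Then T_BC = 0.483689 × 6934.31 = 3354 N.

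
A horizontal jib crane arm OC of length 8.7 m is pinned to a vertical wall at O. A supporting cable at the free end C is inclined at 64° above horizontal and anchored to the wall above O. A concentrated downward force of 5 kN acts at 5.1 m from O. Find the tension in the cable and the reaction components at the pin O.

ΣM about O: T·sin64°·8.7 − 5·5.1 = 0 → T = 25.5/(8.7·0.898794) = 3.26107 ≈ 3.261 kN.
ΣF_x = 0: O_x − T·cos64° = 0 → O_x = 3.26107 × 0.438371 = 1.430 kN.
ΣF_y = 0: O_y + T·sin64° − 5 = 0 → O_y = 5 − 3.26107 × 0.898794 = 2.069 kN.

T = 3.261 kN, O_x = 1.430 kN, O_y = 2.069 kN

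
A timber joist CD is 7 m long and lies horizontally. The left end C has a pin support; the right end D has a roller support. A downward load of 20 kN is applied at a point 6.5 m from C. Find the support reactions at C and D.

C_x = 0, C_y = 1.429 kN, D_y = 18.57 kN

Taking moments about C: D_y·7 − 20·6.5 = 0 → D_y = 130/7 = 18.5714 ≈ 18.57 kN.
ΣF_y = 0: C_y + 18.5714 − 20 = 0 → C_y = 1.429 kN.
ΣF_x = 0: no horizontal applied forces, so C_x = 0.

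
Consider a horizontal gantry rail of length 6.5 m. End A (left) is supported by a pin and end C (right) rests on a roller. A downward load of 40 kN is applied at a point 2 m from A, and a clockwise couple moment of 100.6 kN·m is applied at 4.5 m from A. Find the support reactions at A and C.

ΣM about A: C_y·6.5 − 40·2 − 100.6 = 0 → C_y = 180.6/6.5 = 27.7846 ≈ 27.78 kN.
ΣF_y = 0: A_y + 27.7846 − 40 = 0 → A_y = 12.22 kN.
ΣF_x = 0: no horizontal applied forces, so A_x = 0.

A_x = 0, A_y = 12.22 kN, C_y = 27.78 kN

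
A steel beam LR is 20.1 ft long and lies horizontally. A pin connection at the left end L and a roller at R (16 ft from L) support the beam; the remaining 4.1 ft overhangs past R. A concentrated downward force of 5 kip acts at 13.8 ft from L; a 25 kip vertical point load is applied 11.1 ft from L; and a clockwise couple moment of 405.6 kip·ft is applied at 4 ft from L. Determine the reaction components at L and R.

L_x = 0, L_y = -17.01 kip, R_y = 47.01 kip

ΣM about L: R_y·16 − 5·13.8 − 25·11.1 − 405.6 = 0 → R_y = 752.1/16 = 47.0063 ≈ 47.01 kip.
ΣF_y = 0: L_y + 47.0063 − 5 − 25 = 0 → L_y = -17.01 kip.
ΣF_x = 0: no horizontal applied forces, so L_x = 0.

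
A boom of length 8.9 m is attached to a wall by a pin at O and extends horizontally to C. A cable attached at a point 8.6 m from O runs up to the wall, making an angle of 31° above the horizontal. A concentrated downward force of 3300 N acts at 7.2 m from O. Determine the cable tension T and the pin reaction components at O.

T = 5364 N, O_x = 4598 N, O_y = 537.2 N

ΣM about O: T·sin31°·8.6 − 3300·7.2 = 0 → T = 23760/(8.6·0.515038) = 5364.25 ≈ 5364 N.
ΣF_x = 0: O_x − T·cos31° = 0 → O_x = 5364.25 × 0.857167 = 4598 N.
ΣF_y = 0: O_y + T·sin31° − 3300 = 0 → O_y = 3300 − 5364.25 × 0.515038 = 537.2 N.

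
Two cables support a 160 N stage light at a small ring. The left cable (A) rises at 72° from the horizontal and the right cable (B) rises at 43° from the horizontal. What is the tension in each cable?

ΣF_x = 0: −T_A·cos72° + T_B·cos43° = 0 → T_B = 0.422527·T_A.
ΣF_y = 0: T_A·sin72° + T_B·sin43° = 160.
Substitute: T_A·(0.951057 + 0.422527·0.681998) = 160 → T_A = 129.114 ≈ 129.1 N.
Then T_B = 0.422527 × 129.114 = 54.55 N.

T_A = 129.1 N, T_B = 54.55 N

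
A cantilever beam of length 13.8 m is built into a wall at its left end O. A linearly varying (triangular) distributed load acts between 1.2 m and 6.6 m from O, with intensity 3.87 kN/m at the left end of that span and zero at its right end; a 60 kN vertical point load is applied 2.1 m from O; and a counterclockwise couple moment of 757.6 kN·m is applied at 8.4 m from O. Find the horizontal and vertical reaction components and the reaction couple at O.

Resultant of the triangular load: ½ × 3.87 × 5.4 = 10.449 kN, acting at 3 m from O (one-third of the span from the peak).
ΣF_x = 0: O_x = 0.
ΣF_y = 0: O_y − ½·3.87·5.4 − 60 = 0 → O_y = 70.45 kN.
ΣM about O: M_O − (½·3.87·5.4)·3 − 60·2.1 + 757.6 = 0 → M_O = -600.3 kN·m.

O_x = 0, O_y = 70.45 kN, M_O = -600.3 kN·m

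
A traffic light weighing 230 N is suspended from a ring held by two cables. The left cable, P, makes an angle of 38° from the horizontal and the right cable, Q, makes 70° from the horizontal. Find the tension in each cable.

T_P = 82.71 N, T_Q = 190.6 N

ΣF_x = 0: −T_P·cos38° + T_Q·cos70° = 0 → T_Q = 2.30399·T_P.
ΣF_y = 0: T_P·sin38° + T_Q·sin70° = 230.
Substitute: T_P·(0.615661 + 2.30399·0.939693) = 230 → T_P = 82.7129 ≈ 82.71 N.
Then T_Q = 2.30399 × 82.7129 = 190.6 N.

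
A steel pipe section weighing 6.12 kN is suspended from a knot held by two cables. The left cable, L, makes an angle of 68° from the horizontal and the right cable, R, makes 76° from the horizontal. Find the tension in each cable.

ΣF_x = 0: −T_L·cos68° + T_R·cos76° = 0 → T_R = 1.54846·T_L.
ΣF_y = 0: T_L·sin68° + T_R·sin76° = 6.12.
Substitute: T_L·(0.927184 + 1.54846·0.970296) = 6.12 → T_L = 2.51888 ≈ 2.519 kN.
Then T_R = 1.54846 × 2.51888 = 3.900 kN.

T_L = 2.519 kN, T_R = 3.900 kN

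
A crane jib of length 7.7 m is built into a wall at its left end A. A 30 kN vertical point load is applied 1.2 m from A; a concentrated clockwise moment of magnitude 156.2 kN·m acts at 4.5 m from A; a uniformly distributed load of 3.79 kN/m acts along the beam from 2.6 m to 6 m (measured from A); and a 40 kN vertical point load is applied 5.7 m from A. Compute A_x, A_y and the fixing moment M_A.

Resultant of the distributed load: 3.79 × 3.4 = 12.886 kN at 4.3 m from A.
ΣF_x = 0: A_x = 0.
ΣF_y = 0: A_y − 30 − 3.79·3.4 − 40 = 0 → A_y = 82.89 kN.
ΣM about A: M_A − 30·1.2 − 156.2 − (3.79·3.4)·4.3 − 40·5.7 = 0 → M_A = 475.6 kN·m.

A_x = 0, A_y = 82.89 kN, M_A = 475.6 kN·m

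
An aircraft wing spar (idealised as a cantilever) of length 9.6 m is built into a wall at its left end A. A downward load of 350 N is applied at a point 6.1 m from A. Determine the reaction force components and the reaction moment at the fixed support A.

A_x = 0, A_y = 350.0 N, M_A = 2135 N·m

ΣF_x = 0: A_x = 0.
ΣF_y = 0: A_y − 350 = 0 → A_y = 350.0 N.
ΣM about A: M_A − 350·6.1 = 0 → M_A = 2135 N·m.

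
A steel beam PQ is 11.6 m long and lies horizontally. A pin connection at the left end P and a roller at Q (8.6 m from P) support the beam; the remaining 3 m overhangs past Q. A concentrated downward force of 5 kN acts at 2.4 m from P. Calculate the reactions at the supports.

Moments about P: Q_y·8.6 − 5·2.4 = 0 → Q_y = 12/8.6 = 1.39535 ≈ 1.395 kN.
ΣF_y = 0: P_y + 1.39535 − 5 = 0 → P_y = 3.605 kN.
ΣF_x = 0: no horizontal applied forces, so P_x = 0.

P_x = 0, P_y = 3.605 kN, Q_y = 1.395 kN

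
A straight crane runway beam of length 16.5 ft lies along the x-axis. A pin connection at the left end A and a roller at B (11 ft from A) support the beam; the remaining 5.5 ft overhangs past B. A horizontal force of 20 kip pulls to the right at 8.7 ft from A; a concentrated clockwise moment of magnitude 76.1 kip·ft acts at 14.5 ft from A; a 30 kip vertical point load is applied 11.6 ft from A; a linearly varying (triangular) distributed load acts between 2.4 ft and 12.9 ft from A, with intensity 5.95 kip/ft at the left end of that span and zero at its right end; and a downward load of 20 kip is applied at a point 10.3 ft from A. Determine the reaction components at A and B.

Resultant of the triangular load: ½ × 5.95 × 10.5 = 31.2375 kip, acting at 5.9 ft from A (one-third of the span from the peak).
Moments about A: B_y·11 − 76.1 − 30·11.6 − (½·5.95·10.5)·5.9 − 20·10.3 = 0 → B_y = 814.40125/11 = 74.0365 ≈ 74.04 kip.
ΣF_y = 0: A_y + 74.0365 − 30 − ½·5.95·10.5 − 20 = 0 → A_y = 7.201 kip.
ΣF_x = 0: A_x + 20 = 0 → A_x = -20.00 kip.

A_x = -20.00 kip, A_y = 7.201 kip, B_y = 74.04 kip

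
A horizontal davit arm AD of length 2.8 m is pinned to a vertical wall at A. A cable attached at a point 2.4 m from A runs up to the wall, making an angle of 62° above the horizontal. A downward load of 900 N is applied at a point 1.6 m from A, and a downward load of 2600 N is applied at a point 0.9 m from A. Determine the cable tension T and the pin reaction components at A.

T = 1784 N, A_x = 837.4 N, A_y = 1925 N

ΣM about A: T·sin62°·2.4 − 900·1.6 − 2600·0.9 = 0 → T = 3780/(2.4·0.882948) = 1783.8 ≈ 1784 N.
ΣF_x = 0: A_x − T·cos62° = 0 → A_x = 1783.8 × 0.469472 = 837.4 N.
ΣF_y = 0: A_y + T·sin62° − 900 − 2600 = 0 → A_y = 3500 − 1783.8 × 0.882948 = 1925 N.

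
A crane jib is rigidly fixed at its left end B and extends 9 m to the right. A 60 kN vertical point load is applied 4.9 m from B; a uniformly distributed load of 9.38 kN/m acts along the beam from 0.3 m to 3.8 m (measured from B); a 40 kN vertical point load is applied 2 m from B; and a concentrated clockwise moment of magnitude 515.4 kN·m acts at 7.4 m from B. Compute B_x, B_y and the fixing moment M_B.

Resultant of the distributed load: 9.38 × 3.5 = 32.83 kN at 2.05 m from B.
ΣF_x = 0: B_x = 0.
ΣF_y = 0: B_y − 60 − 9.38·3.5 − 40 = 0 → B_y = 132.8 kN.
ΣM about B: M_B − 60·4.9 − (9.38·3.5)·2.05 − 40·2 − 515.4 = 0 → M_B = 956.7 kN·m.

B_x = 0, B_y = 132.8 kN, M_B = 956.7 kN·m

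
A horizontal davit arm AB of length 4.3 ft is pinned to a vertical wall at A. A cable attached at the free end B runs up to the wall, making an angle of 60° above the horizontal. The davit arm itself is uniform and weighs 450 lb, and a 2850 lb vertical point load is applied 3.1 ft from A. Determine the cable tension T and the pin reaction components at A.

ΣM about A: T·sin60°·4.3 − 450·2.15 − 2850·3.1 = 0 → T = 9802.5/(4.3·0.866025) = 2632.32 ≈ 2632 lb.
ΣF_x = 0: A_x − T·cos60° = 0 → A_x = 2632.32 × 0.5 = 1316 lb.
ΣF_y = 0: A_y + T·sin60° − 450 − 2850 = 0 → A_y = 3300 − 2632.32 × 0.866025 = 1020 lb.

T = 2632 lb, A_x = 1316 lb, A_y = 1020 lb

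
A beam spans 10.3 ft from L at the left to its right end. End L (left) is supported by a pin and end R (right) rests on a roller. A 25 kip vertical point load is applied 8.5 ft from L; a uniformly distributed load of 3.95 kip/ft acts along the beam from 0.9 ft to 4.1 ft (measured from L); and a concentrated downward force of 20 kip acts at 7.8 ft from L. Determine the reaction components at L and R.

L_x = 0, L_y = 18.80 kip, R_y = 38.84 kip

Resultant of the distributed load: 3.95 × 3.2 = 12.64 kip at 2.5 ft from L.
Taking moments about L: R_y·10.3 − 25·8.5 − (3.95·3.2)·2.5 − 20·7.8 = 0 → R_y = 400.1/10.3 = 38.8447 ≈ 38.84 kip.
ΣF_y = 0: L_y + 38.8447 − 25 − 3.95·3.2 − 20 = 0 → L_y = 18.80 kip.
ΣF_x = 0: no horizontal applied forces, so L_x = 0.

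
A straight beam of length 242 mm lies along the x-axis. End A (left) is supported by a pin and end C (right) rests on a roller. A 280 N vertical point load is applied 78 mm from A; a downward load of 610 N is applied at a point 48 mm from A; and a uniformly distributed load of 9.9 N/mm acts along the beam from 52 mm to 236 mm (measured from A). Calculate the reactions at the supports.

A_x = 0, A_y = 1416 N, C_y = 1295 N

Resultant of the distributed load: 9.9 × 184 = 1821.6 N at 144 mm from A.
Taking moments about A: C_y·242 − 280·78 − 610·48 − (9.9·184)·144 = 0 → C_y = 313430.4/242 = 1295.17 ≈ 1295 N.
ΣF_y = 0: A_y + 1295.17 − 280 − 610 − 9.9·184 = 0 → A_y = 1416 N.
ΣF_x = 0: no horizontal applied forces, so A_x = 0.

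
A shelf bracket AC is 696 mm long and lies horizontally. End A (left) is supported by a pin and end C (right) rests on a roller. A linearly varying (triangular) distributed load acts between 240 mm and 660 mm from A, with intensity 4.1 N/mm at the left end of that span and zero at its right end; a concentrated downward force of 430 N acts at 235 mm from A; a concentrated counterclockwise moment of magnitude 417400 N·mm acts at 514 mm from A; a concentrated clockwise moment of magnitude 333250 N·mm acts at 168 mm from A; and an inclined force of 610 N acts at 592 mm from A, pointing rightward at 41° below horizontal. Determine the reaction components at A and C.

A_x = -460.4 N, A_y = 856.4 N, C_y = 834.8 N

Resultant of the triangular load: ½ × 4.1 × 420 = 861 N, acting at 380 mm from A (one-third of the span from the peak).
Taking moments about A: C_y·696 − (½·4.1·420)·380 − 430·235 + 417400 − 333250 − 610·sin41°·592 = 0 → C_y = 580996/696 = 834.764 ≈ 834.8 N.
ΣF_y = 0: A_y + 834.764 − ½·4.1·420 − 430 − 610·sin41° = 0 → A_y = 856.4 N.
ΣF_x = 0: A_x + 610·cos41° = 0 → A_x = -460.4 N.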